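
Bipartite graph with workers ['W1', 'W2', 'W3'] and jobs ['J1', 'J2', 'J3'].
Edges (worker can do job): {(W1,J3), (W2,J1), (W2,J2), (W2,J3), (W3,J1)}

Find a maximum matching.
Matching: {(W1,J3), (W2,J2), (W3,J1)}

Maximum matching (size 3):
  W1 → J3
  W2 → J2
  W3 → J1

Each worker is assigned to at most one job, and each job to at most one worker.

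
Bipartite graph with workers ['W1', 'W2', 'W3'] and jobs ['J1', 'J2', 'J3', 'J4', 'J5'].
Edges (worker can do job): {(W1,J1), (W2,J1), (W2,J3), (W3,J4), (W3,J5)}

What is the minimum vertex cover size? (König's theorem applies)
Minimum vertex cover size = 3

By König's theorem: in bipartite graphs,
min vertex cover = max matching = 3

Maximum matching has size 3, so minimum vertex cover also has size 3.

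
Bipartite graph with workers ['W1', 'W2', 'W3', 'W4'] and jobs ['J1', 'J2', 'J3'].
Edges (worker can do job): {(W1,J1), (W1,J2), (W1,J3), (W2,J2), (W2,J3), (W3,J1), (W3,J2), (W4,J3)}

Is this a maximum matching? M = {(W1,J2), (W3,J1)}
No, size 2 is not maximum

Proposed matching has size 2.
Maximum matching size for this graph: 3.

This is NOT maximum - can be improved to size 3.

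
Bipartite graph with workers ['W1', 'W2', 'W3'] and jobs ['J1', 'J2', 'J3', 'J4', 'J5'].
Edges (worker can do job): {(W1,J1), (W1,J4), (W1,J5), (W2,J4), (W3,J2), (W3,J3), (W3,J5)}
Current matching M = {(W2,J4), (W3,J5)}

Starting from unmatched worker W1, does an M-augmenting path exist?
Yes: W1 → J5 → W3 → J3

An M-augmenting path alternates non-matching / matching edges, starting and ending at unmatched vertices.
Path: W1 → J5 → W3 → J3
(J3 is unmatched in M, so the path is augmenting.)
Flipping edges along this path would increase |M| from 2 to 3.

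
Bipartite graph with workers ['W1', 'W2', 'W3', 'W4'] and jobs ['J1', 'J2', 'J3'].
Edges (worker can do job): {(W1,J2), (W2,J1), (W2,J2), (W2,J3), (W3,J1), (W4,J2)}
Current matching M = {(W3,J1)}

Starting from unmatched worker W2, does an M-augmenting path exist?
Yes: W2 → J2

An M-augmenting path alternates non-matching / matching edges, starting and ending at unmatched vertices.
Path: W2 → J2
(J2 is unmatched in M, so the path is augmenting.)
Flipping edges along this path would increase |M| from 1 to 2.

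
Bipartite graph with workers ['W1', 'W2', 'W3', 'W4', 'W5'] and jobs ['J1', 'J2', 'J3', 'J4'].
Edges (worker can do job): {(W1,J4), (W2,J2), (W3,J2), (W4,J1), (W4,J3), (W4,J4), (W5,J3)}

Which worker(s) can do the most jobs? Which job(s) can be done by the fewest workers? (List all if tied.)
Most versatile: W4 (3 jobs); Least covered: J1 (1 workers)

Worker degrees (jobs they can do): W1:1, W2:1, W3:1, W4:3, W5:1
Job degrees (workers who can do it): J1:1, J2:2, J3:2, J4:2

Maximum worker degree is 3, achieved by: W4
Minimum job degree is 1, achieved by: J1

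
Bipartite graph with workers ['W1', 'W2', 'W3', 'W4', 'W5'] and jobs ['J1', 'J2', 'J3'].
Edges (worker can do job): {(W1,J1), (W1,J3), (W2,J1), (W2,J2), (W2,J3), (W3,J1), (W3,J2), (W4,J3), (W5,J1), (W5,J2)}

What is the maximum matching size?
Maximum matching size = 3

Maximum matching: {(W3,J1), (W4,J3), (W5,J2)}
Size: 3

This assigns 3 workers to 3 distinct jobs.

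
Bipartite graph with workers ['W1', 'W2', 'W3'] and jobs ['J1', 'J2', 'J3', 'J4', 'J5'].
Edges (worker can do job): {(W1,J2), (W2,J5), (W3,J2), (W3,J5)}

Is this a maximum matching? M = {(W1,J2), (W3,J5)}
Yes, size 2 is maximum

Proposed matching has size 2.
Maximum matching size for this graph: 2.

This is a maximum matching.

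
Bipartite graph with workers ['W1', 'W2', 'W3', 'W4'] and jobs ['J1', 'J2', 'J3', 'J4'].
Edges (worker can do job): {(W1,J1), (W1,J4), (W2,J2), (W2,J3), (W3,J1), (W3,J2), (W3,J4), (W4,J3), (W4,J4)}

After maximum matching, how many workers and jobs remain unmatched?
Unmatched: 0 workers, 0 jobs

Maximum matching size: 4
Workers: 4 total, 4 matched, 0 unmatched
Jobs: 4 total, 4 matched, 0 unmatched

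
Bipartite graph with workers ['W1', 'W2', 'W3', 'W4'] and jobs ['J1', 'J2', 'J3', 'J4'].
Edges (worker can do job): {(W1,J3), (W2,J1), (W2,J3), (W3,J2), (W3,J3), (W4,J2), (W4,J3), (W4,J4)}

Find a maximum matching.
Matching: {(W1,J3), (W2,J1), (W3,J2), (W4,J4)}

Maximum matching (size 4):
  W1 → J3
  W2 → J1
  W3 → J2
  W4 → J4

Each worker is assigned to at most one job, and each job to at most one worker.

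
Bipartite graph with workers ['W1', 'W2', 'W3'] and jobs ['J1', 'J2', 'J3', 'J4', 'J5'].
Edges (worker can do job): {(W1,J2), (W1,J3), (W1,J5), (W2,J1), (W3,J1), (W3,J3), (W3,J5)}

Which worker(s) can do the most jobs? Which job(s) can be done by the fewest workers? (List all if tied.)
Most versatile: W1, W3 (3 jobs); Least covered: J4 (0 workers)

Worker degrees (jobs they can do): W1:3, W2:1, W3:3
Job degrees (workers who can do it): J1:2, J2:1, J3:2, J4:0, J5:2

Maximum worker degree is 3, achieved by: W1, W3
Minimum job degree is 0, achieved by: J4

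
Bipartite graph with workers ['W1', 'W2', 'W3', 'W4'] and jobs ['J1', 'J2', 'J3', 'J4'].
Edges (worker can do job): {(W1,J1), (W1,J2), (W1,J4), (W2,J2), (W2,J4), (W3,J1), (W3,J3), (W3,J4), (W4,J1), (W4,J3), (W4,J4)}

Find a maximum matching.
Matching: {(W1,J1), (W2,J2), (W3,J4), (W4,J3)}

Maximum matching (size 4):
  W1 → J1
  W2 → J2
  W3 → J4
  W4 → J3

Each worker is assigned to at most one job, and each job to at most one worker.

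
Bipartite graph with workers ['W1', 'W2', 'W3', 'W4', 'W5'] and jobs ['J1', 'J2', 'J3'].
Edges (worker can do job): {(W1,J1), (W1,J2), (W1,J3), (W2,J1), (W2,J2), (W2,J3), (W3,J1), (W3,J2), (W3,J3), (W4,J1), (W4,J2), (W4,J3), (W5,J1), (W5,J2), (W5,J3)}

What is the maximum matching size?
Maximum matching size = 3

Maximum matching: {(W3,J2), (W4,J1), (W5,J3)}
Size: 3

This assigns 3 workers to 3 distinct jobs.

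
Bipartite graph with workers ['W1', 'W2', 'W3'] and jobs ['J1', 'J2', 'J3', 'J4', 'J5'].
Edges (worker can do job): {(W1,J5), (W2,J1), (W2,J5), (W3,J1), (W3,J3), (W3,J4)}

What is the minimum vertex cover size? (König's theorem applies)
Minimum vertex cover size = 3

By König's theorem: in bipartite graphs,
min vertex cover = max matching = 3

Maximum matching has size 3, so minimum vertex cover also has size 3.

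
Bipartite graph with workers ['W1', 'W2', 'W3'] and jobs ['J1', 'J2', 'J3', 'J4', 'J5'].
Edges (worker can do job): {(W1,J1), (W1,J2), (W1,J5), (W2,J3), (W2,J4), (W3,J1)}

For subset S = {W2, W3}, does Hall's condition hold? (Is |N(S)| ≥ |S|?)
Yes: |N(S)| = 3, |S| = 2

Subset S = {W2, W3}
Neighbors N(S) = {J1, J3, J4}

|N(S)| = 3, |S| = 2
Hall's condition: |N(S)| ≥ |S| is satisfied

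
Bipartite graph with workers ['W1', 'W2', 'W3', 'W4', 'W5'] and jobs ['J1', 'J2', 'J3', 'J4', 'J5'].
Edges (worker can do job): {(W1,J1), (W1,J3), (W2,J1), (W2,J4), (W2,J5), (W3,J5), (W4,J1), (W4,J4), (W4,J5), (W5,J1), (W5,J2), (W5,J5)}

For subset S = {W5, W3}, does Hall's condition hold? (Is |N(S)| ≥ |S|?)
Yes: |N(S)| = 3, |S| = 2

Subset S = {W5, W3}
Neighbors N(S) = {J1, J2, J5}

|N(S)| = 3, |S| = 2
Hall's condition: |N(S)| ≥ |S| is satisfied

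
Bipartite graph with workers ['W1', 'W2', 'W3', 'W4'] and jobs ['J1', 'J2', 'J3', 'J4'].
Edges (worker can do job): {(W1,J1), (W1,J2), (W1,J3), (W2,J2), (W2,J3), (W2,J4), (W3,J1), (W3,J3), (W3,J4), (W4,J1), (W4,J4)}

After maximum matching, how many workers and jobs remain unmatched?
Unmatched: 0 workers, 0 jobs

Maximum matching size: 4
Workers: 4 total, 4 matched, 0 unmatched
Jobs: 4 total, 4 matched, 0 unmatched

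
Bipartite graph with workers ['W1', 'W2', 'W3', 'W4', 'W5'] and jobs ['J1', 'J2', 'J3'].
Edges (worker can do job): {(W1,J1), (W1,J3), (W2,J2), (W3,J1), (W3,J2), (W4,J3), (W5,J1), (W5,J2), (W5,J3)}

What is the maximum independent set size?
Maximum independent set = 5

By König's theorem:
- Min vertex cover = Max matching = 3
- Max independent set = Total vertices - Min vertex cover
- Max independent set = 8 - 3 = 5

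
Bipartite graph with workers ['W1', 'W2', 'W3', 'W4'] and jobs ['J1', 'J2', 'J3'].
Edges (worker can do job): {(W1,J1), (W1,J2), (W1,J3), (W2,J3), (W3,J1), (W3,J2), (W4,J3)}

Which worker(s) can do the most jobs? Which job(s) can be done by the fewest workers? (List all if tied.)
Most versatile: W1 (3 jobs); Least covered: J1, J2 (2 workers)

Worker degrees (jobs they can do): W1:3, W2:1, W3:2, W4:1
Job degrees (workers who can do it): J1:2, J2:2, J3:3

Maximum worker degree is 3, achieved by: W1
Minimum job degree is 2, achieved by: J1, J2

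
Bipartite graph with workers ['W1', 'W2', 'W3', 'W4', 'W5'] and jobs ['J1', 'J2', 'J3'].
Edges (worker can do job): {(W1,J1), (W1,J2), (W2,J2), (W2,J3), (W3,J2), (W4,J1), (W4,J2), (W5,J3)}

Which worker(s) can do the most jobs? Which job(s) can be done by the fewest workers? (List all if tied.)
Most versatile: W1, W2, W4 (2 jobs); Least covered: J1, J3 (2 workers)

Worker degrees (jobs they can do): W1:2, W2:2, W3:1, W4:2, W5:1
Job degrees (workers who can do it): J1:2, J2:4, J3:2

Maximum worker degree is 2, achieved by: W1, W2, W4
Minimum job degree is 2, achieved by: J1, J3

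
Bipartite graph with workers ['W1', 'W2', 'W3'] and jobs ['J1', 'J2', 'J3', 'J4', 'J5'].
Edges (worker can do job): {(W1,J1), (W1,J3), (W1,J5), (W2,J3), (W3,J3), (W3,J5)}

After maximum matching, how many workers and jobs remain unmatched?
Unmatched: 0 workers, 2 jobs

Maximum matching size: 3
Workers: 3 total, 3 matched, 0 unmatched
Jobs: 5 total, 3 matched, 2 unmatched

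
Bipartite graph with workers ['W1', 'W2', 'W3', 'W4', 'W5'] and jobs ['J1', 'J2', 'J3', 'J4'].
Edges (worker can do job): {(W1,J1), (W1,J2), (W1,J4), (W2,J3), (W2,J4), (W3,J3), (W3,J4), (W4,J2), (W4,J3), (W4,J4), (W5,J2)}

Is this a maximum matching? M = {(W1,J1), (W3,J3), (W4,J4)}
No, size 3 is not maximum

Proposed matching has size 3.
Maximum matching size for this graph: 4.

This is NOT maximum - can be improved to size 4.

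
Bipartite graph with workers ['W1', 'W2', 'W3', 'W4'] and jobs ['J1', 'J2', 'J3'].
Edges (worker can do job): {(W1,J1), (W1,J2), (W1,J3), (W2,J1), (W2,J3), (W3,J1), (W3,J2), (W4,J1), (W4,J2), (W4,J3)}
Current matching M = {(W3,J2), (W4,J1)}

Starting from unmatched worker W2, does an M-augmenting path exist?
Yes: W2 → J3

An M-augmenting path alternates non-matching / matching edges, starting and ending at unmatched vertices.
Path: W2 → J3
(J3 is unmatched in M, so the path is augmenting.)
Flipping edges along this path would increase |M| from 2 to 3.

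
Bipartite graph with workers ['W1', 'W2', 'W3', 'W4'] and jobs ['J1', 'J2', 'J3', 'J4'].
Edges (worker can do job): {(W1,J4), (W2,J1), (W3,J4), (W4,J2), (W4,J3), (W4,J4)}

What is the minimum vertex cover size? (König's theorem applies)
Minimum vertex cover size = 3

By König's theorem: in bipartite graphs,
min vertex cover = max matching = 3

Maximum matching has size 3, so minimum vertex cover also has size 3.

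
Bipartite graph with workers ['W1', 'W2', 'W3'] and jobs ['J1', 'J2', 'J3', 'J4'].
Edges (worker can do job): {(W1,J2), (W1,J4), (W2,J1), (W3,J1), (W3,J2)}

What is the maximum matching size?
Maximum matching size = 3

Maximum matching: {(W1,J4), (W2,J1), (W3,J2)}
Size: 3

This assigns 3 workers to 3 distinct jobs.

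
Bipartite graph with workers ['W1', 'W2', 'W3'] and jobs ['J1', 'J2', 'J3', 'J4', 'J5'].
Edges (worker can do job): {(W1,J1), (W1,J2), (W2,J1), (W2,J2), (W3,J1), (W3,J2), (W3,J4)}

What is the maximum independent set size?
Maximum independent set = 5

By König's theorem:
- Min vertex cover = Max matching = 3
- Max independent set = Total vertices - Min vertex cover
- Max independent set = 8 - 3 = 5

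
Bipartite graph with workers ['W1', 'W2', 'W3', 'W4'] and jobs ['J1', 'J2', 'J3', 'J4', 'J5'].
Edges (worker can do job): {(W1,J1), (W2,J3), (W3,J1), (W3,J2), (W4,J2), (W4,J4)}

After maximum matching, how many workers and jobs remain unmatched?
Unmatched: 0 workers, 1 jobs

Maximum matching size: 4
Workers: 4 total, 4 matched, 0 unmatched
Jobs: 5 total, 4 matched, 1 unmatched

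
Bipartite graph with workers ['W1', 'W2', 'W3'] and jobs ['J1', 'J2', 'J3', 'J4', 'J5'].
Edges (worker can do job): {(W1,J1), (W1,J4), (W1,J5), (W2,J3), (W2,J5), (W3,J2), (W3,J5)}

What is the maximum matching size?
Maximum matching size = 3

Maximum matching: {(W1,J4), (W2,J3), (W3,J5)}
Size: 3

This assigns 3 workers to 3 distinct jobs.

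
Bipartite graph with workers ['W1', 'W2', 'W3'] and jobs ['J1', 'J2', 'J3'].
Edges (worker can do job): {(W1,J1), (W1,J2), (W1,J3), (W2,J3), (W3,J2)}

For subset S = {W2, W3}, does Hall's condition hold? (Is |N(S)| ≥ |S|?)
Yes: |N(S)| = 2, |S| = 2

Subset S = {W2, W3}
Neighbors N(S) = {J2, J3}

|N(S)| = 2, |S| = 2
Hall's condition: |N(S)| ≥ |S| is satisfied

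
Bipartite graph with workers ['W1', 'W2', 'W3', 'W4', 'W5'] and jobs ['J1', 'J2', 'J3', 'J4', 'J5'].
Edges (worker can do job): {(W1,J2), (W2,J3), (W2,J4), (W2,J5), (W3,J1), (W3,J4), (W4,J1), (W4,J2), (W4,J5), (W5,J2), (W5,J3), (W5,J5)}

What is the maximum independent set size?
Maximum independent set = 5

By König's theorem:
- Min vertex cover = Max matching = 5
- Max independent set = Total vertices - Min vertex cover
- Max independent set = 10 - 5 = 5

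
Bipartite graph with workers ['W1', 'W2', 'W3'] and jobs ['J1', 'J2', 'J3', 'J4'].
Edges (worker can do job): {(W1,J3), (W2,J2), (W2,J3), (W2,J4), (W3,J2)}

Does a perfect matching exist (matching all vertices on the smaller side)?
Yes, perfect matching exists (size 3)

Perfect matching: {(W1,J3), (W2,J4), (W3,J2)}
All 3 vertices on the smaller side are matched.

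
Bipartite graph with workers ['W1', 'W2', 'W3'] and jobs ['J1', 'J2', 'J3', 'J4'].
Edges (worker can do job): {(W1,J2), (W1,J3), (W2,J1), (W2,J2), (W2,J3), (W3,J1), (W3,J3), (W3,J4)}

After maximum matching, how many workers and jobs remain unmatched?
Unmatched: 0 workers, 1 jobs

Maximum matching size: 3
Workers: 3 total, 3 matched, 0 unmatched
Jobs: 4 total, 3 matched, 1 unmatched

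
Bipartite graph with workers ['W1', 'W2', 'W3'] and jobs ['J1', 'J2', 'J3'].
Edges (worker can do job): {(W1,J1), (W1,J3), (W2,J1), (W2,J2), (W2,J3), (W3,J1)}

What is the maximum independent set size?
Maximum independent set = 3

By König's theorem:
- Min vertex cover = Max matching = 3
- Max independent set = Total vertices - Min vertex cover
- Max independent set = 6 - 3 = 3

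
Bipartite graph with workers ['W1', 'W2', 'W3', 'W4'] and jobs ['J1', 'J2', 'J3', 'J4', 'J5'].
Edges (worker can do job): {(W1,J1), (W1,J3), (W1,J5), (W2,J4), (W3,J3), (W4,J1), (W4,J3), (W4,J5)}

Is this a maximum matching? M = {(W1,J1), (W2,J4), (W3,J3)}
No, size 3 is not maximum

Proposed matching has size 3.
Maximum matching size for this graph: 4.

This is NOT maximum - can be improved to size 4.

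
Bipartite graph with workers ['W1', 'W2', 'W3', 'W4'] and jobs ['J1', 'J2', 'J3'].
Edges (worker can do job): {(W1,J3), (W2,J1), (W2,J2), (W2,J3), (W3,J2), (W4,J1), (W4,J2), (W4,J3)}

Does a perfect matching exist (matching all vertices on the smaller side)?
Yes, perfect matching exists (size 3)

Perfect matching: {(W1,J3), (W3,J2), (W4,J1)}
All 3 vertices on the smaller side are matched.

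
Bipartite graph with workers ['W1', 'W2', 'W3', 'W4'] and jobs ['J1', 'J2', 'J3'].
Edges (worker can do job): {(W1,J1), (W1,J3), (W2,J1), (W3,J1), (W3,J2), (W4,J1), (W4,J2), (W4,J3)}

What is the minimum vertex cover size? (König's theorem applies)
Minimum vertex cover size = 3

By König's theorem: in bipartite graphs,
min vertex cover = max matching = 3

Maximum matching has size 3, so minimum vertex cover also has size 3.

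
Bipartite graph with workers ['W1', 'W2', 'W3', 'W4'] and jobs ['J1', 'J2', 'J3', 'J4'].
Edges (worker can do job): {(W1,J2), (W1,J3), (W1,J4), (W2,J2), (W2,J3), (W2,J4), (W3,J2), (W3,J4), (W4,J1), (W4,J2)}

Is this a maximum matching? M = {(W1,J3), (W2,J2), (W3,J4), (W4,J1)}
Yes, size 4 is maximum

Proposed matching has size 4.
Maximum matching size for this graph: 4.

This is a maximum matching.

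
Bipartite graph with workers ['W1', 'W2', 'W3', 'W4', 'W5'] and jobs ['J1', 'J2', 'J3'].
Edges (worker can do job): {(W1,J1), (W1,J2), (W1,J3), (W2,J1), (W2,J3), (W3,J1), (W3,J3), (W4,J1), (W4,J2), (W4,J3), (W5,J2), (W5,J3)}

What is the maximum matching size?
Maximum matching size = 3

Maximum matching: {(W3,J3), (W4,J1), (W5,J2)}
Size: 3

This assigns 3 workers to 3 distinct jobs.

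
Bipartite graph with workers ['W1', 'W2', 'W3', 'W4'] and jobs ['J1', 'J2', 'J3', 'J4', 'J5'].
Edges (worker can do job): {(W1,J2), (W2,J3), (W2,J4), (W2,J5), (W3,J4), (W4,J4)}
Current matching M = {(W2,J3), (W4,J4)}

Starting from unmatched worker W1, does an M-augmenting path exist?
Yes: W1 → J2

An M-augmenting path alternates non-matching / matching edges, starting and ending at unmatched vertices.
Path: W1 → J2
(J2 is unmatched in M, so the path is augmenting.)
Flipping edges along this path would increase |M| from 2 to 3.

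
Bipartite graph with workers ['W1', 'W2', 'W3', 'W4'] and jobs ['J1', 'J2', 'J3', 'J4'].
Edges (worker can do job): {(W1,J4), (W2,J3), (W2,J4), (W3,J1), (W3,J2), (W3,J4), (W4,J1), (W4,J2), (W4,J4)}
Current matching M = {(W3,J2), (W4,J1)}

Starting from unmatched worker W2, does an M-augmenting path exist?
Yes: W2 → J4

An M-augmenting path alternates non-matching / matching edges, starting and ending at unmatched vertices.
Path: W2 → J4
(J4 is unmatched in M, so the path is augmenting.)
Flipping edges along this path would increase |M| from 2 to 3.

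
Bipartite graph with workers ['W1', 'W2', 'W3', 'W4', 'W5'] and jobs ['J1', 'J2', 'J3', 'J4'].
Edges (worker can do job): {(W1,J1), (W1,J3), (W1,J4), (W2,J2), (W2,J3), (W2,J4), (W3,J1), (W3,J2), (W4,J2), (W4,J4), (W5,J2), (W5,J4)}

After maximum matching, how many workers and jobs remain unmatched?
Unmatched: 1 workers, 0 jobs

Maximum matching size: 4
Workers: 5 total, 4 matched, 1 unmatched
Jobs: 4 total, 4 matched, 0 unmatched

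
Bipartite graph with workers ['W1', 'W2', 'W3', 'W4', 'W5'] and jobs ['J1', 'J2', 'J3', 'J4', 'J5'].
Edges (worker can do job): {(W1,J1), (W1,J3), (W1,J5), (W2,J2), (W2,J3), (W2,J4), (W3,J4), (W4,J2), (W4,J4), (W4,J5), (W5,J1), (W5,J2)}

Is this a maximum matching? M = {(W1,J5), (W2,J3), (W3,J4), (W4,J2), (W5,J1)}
Yes, size 5 is maximum

Proposed matching has size 5.
Maximum matching size for this graph: 5.

This is a maximum matching.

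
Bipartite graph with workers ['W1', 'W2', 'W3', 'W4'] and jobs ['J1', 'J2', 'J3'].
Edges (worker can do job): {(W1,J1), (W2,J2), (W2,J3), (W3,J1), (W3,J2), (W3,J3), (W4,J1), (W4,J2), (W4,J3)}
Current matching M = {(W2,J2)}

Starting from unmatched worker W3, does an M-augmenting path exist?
Yes: W3 → J1

An M-augmenting path alternates non-matching / matching edges, starting and ending at unmatched vertices.
Path: W3 → J1
(J1 is unmatched in M, so the path is augmenting.)
Flipping edges along this path would increase |M| from 1 to 2.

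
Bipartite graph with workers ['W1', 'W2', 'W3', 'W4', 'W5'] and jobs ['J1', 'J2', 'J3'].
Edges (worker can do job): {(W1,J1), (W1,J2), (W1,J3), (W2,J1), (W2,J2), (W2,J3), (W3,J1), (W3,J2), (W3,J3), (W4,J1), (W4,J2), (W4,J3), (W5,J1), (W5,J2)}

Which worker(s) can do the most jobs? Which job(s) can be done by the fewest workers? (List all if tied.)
Most versatile: W1, W2, W3, W4 (3 jobs); Least covered: J3 (4 workers)

Worker degrees (jobs they can do): W1:3, W2:3, W3:3, W4:3, W5:2
Job degrees (workers who can do it): J1:5, J2:5, J3:4

Maximum worker degree is 3, achieved by: W1, W2, W3, W4
Minimum job degree is 4, achieved by: J3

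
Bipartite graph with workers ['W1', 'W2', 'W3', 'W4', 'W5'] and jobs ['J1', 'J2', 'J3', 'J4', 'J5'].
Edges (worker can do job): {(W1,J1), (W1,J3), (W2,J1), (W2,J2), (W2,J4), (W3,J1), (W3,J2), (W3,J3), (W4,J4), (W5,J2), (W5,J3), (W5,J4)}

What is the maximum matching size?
Maximum matching size = 4

Maximum matching: {(W1,J1), (W3,J2), (W4,J4), (W5,J3)}
Size: 4

This assigns 4 workers to 4 distinct jobs.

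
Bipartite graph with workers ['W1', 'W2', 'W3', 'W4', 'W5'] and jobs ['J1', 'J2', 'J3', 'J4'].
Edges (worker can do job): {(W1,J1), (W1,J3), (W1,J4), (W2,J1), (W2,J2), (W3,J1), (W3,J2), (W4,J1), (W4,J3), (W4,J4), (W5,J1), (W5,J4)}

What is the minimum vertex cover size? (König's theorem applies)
Minimum vertex cover size = 4

By König's theorem: in bipartite graphs,
min vertex cover = max matching = 4

Maximum matching has size 4, so minimum vertex cover also has size 4.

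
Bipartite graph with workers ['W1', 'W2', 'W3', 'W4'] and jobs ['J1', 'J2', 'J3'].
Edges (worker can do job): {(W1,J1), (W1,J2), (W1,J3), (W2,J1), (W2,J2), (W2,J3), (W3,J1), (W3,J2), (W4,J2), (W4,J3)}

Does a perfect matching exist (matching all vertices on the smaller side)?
Yes, perfect matching exists (size 3)

Perfect matching: {(W1,J1), (W3,J2), (W4,J3)}
All 3 vertices on the smaller side are matched.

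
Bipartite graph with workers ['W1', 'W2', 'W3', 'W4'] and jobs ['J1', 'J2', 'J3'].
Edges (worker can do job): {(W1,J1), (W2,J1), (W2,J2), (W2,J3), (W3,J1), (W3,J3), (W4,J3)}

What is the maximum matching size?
Maximum matching size = 3

Maximum matching: {(W2,J2), (W3,J1), (W4,J3)}
Size: 3

This assigns 3 workers to 3 distinct jobs.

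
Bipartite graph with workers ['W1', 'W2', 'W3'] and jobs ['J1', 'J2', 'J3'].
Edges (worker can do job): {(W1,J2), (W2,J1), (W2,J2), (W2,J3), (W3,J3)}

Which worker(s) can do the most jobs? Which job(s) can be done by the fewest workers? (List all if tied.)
Most versatile: W2 (3 jobs); Least covered: J1 (1 workers)

Worker degrees (jobs they can do): W1:1, W2:3, W3:1
Job degrees (workers who can do it): J1:1, J2:2, J3:2

Maximum worker degree is 3, achieved by: W2
Minimum job degree is 1, achieved by: J1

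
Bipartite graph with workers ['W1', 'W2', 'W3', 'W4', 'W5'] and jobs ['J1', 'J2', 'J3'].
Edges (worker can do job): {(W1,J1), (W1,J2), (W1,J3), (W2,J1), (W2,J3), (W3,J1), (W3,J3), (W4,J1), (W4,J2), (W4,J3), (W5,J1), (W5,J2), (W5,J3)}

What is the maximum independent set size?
Maximum independent set = 5

By König's theorem:
- Min vertex cover = Max matching = 3
- Max independent set = Total vertices - Min vertex cover
- Max independent set = 8 - 3 = 5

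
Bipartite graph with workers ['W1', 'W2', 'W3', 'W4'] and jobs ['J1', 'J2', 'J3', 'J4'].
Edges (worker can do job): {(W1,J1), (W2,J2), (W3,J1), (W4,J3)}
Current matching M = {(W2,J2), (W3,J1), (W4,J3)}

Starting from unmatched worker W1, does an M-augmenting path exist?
No augmenting path from W1

Alternating search from W1 reaches jobs: {J1}.
Every reachable job is already matched in M, and following those matched edges back to workers exposes no further unvisited jobs.
No M-augmenting path from W1 exists.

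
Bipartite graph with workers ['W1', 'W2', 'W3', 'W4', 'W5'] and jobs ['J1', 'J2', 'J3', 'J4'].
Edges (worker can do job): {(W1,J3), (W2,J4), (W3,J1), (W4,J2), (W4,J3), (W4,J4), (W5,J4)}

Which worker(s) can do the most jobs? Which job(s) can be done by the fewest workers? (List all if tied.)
Most versatile: W4 (3 jobs); Least covered: J1, J2 (1 workers)

Worker degrees (jobs they can do): W1:1, W2:1, W3:1, W4:3, W5:1
Job degrees (workers who can do it): J1:1, J2:1, J3:2, J4:3

Maximum worker degree is 3, achieved by: W4
Minimum job degree is 1, achieved by: J1, J2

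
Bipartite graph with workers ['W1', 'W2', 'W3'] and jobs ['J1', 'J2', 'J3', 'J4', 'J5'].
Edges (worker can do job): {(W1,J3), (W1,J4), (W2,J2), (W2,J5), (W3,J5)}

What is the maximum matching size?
Maximum matching size = 3

Maximum matching: {(W1,J3), (W2,J2), (W3,J5)}
Size: 3

This assigns 3 workers to 3 distinct jobs.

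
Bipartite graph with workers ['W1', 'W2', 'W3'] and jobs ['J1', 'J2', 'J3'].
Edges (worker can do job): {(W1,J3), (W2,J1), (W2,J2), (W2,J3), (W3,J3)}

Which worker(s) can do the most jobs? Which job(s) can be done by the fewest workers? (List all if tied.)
Most versatile: W2 (3 jobs); Least covered: J1, J2 (1 workers)

Worker degrees (jobs they can do): W1:1, W2:3, W3:1
Job degrees (workers who can do it): J1:1, J2:1, J3:3

Maximum worker degree is 3, achieved by: W2
Minimum job degree is 1, achieved by: J1, J2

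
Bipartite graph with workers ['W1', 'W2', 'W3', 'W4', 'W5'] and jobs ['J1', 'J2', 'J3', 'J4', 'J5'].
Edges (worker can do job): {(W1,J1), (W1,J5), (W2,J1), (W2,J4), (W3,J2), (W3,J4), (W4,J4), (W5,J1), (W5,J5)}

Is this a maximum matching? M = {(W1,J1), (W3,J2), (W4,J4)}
No, size 3 is not maximum

Proposed matching has size 3.
Maximum matching size for this graph: 4.

This is NOT maximum - can be improved to size 4.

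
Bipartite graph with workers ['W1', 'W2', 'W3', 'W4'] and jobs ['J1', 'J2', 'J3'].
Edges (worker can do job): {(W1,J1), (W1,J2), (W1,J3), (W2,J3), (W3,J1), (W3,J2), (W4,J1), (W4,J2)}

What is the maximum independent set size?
Maximum independent set = 4

By König's theorem:
- Min vertex cover = Max matching = 3
- Max independent set = Total vertices - Min vertex cover
- Max independent set = 7 - 3 = 4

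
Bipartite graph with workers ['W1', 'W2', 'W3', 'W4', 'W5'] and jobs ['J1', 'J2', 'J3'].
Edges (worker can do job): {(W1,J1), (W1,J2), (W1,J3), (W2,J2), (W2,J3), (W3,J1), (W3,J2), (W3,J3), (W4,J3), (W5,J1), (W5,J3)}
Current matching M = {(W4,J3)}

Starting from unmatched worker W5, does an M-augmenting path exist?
Yes: W5 → J1

An M-augmenting path alternates non-matching / matching edges, starting and ending at unmatched vertices.
Path: W5 → J1
(J1 is unmatched in M, so the path is augmenting.)
Flipping edges along this path would increase |M| from 1 to 2.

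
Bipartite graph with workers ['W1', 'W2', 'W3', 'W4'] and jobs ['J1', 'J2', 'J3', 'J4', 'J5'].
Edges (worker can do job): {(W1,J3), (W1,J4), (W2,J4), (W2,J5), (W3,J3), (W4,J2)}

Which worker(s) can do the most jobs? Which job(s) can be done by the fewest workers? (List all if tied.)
Most versatile: W1, W2 (2 jobs); Least covered: J1 (0 workers)

Worker degrees (jobs they can do): W1:2, W2:2, W3:1, W4:1
Job degrees (workers who can do it): J1:0, J2:1, J3:2, J4:2, J5:1

Maximum worker degree is 2, achieved by: W1, W2
Minimum job degree is 0, achieved by: J1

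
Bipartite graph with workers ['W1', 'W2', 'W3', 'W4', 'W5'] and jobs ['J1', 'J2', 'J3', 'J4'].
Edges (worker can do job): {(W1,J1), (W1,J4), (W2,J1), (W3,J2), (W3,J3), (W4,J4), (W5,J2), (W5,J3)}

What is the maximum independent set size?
Maximum independent set = 5

By König's theorem:
- Min vertex cover = Max matching = 4
- Max independent set = Total vertices - Min vertex cover
- Max independent set = 9 - 4 = 5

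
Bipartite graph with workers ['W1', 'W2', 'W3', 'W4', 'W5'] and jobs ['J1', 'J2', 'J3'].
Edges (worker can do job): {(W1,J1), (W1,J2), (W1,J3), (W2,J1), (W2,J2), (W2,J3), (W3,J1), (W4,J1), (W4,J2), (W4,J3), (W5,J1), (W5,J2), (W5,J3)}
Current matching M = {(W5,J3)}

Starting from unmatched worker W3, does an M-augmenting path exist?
Yes: W3 → J1

An M-augmenting path alternates non-matching / matching edges, starting and ending at unmatched vertices.
Path: W3 → J1
(J1 is unmatched in M, so the path is augmenting.)
Flipping edges along this path would increase |M| from 1 to 2.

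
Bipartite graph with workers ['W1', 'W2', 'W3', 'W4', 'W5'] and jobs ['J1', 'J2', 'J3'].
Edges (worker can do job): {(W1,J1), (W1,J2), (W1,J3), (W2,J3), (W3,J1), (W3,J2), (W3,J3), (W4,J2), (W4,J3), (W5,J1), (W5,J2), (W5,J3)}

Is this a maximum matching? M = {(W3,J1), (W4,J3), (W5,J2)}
Yes, size 3 is maximum

Proposed matching has size 3.
Maximum matching size for this graph: 3.

This is a maximum matching.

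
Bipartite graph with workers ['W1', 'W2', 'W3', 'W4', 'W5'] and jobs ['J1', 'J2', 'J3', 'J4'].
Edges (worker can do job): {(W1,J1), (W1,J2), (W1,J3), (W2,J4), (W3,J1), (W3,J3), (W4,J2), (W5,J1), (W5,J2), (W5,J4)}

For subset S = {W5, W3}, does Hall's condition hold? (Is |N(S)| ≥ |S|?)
Yes: |N(S)| = 4, |S| = 2

Subset S = {W5, W3}
Neighbors N(S) = {J1, J2, J3, J4}

|N(S)| = 4, |S| = 2
Hall's condition: |N(S)| ≥ |S| is satisfied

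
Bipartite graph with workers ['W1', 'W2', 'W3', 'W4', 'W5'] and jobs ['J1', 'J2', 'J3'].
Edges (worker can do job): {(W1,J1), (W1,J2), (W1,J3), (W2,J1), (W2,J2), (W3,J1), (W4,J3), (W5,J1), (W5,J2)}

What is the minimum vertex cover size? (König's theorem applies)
Minimum vertex cover size = 3

By König's theorem: in bipartite graphs,
min vertex cover = max matching = 3

Maximum matching has size 3, so minimum vertex cover also has size 3.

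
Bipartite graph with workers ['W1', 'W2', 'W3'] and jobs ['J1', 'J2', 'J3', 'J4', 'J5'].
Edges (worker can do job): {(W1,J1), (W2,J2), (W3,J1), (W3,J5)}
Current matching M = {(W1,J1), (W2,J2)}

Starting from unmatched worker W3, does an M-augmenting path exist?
Yes: W3 → J5

An M-augmenting path alternates non-matching / matching edges, starting and ending at unmatched vertices.
Path: W3 → J5
(J5 is unmatched in M, so the path is augmenting.)
Flipping edges along this path would increase |M| from 2 to 3.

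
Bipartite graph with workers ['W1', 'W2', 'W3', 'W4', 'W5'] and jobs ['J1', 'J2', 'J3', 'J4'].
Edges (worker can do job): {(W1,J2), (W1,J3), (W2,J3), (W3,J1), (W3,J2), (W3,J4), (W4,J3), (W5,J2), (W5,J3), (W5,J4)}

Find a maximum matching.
Matching: {(W1,J2), (W3,J1), (W4,J3), (W5,J4)}

Maximum matching (size 4):
  W1 → J2
  W3 → J1
  W4 → J3
  W5 → J4

Each worker is assigned to at most one job, and each job to at most one worker.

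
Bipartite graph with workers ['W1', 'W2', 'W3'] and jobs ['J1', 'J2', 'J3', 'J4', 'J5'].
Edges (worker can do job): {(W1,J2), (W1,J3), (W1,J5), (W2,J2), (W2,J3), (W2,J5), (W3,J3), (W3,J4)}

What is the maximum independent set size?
Maximum independent set = 5

By König's theorem:
- Min vertex cover = Max matching = 3
- Max independent set = Total vertices - Min vertex cover
- Max independent set = 8 - 3 = 5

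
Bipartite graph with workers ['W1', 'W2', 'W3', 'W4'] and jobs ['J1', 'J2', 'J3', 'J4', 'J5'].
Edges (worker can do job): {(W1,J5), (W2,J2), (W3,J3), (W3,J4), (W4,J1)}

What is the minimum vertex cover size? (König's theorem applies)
Minimum vertex cover size = 4

By König's theorem: in bipartite graphs,
min vertex cover = max matching = 4

Maximum matching has size 4, so minimum vertex cover also has size 4.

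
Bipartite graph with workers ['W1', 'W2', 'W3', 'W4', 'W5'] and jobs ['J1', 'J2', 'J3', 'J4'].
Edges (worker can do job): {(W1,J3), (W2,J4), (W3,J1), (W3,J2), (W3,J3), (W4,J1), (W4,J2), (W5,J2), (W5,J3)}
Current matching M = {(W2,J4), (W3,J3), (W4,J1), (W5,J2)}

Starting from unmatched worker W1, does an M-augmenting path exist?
No augmenting path from W1

Alternating search from W1 reaches jobs: {J1, J2, J3}.
Every reachable job is already matched in M, and following those matched edges back to workers exposes no further unvisited jobs.
No M-augmenting path from W1 exists.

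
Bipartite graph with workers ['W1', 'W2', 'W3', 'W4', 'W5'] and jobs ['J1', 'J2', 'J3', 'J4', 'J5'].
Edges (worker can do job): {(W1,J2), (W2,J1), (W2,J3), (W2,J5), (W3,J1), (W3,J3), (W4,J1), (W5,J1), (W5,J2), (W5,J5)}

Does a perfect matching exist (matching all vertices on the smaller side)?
No, maximum matching has size 4 < 5

Maximum matching has size 4, need 5 for perfect matching.
Unmatched workers: ['W1']
Unmatched jobs: ['J4']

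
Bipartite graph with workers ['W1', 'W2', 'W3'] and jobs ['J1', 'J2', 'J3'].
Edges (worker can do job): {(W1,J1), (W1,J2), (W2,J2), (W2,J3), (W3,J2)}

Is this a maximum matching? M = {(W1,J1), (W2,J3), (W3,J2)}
Yes, size 3 is maximum

Proposed matching has size 3.
Maximum matching size for this graph: 3.

This is a maximum matching.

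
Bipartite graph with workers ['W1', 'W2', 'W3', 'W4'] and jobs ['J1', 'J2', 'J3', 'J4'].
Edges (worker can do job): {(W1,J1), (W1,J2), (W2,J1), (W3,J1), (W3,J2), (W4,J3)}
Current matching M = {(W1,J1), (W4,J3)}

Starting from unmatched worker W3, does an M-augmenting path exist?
Yes: W3 → J2

An M-augmenting path alternates non-matching / matching edges, starting and ending at unmatched vertices.
Path: W3 → J2
(J2 is unmatched in M, so the path is augmenting.)
Flipping edges along this path would increase |M| from 2 to 3.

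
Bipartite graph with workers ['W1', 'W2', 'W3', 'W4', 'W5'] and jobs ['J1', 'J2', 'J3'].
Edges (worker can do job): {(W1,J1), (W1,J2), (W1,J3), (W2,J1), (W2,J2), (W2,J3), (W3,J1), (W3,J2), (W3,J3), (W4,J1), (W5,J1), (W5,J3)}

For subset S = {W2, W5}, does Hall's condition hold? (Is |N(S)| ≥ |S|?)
Yes: |N(S)| = 3, |S| = 2

Subset S = {W2, W5}
Neighbors N(S) = {J1, J2, J3}

|N(S)| = 3, |S| = 2
Hall's condition: |N(S)| ≥ |S| is satisfied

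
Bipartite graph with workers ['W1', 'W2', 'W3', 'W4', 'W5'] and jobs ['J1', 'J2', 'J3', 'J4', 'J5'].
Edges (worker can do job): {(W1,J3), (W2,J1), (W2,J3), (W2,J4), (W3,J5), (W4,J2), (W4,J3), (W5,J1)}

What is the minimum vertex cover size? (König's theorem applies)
Minimum vertex cover size = 5

By König's theorem: in bipartite graphs,
min vertex cover = max matching = 5

Maximum matching has size 5, so minimum vertex cover also has size 5.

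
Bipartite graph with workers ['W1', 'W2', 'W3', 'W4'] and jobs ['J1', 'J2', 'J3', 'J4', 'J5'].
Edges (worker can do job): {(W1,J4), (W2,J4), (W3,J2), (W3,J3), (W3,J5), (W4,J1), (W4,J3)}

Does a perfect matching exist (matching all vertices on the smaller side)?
No, maximum matching has size 3 < 4

Maximum matching has size 3, need 4 for perfect matching.
Unmatched workers: ['W2']
Unmatched jobs: ['J5', 'J1']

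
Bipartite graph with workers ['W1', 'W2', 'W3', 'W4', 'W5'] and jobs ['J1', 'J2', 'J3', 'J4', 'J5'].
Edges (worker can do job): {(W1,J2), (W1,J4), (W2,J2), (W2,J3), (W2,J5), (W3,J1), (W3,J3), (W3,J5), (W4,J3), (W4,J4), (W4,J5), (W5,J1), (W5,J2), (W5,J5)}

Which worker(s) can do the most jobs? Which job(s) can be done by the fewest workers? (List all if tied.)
Most versatile: W2, W3, W4, W5 (3 jobs); Least covered: J1, J4 (2 workers)

Worker degrees (jobs they can do): W1:2, W2:3, W3:3, W4:3, W5:3
Job degrees (workers who can do it): J1:2, J2:3, J3:3, J4:2, J5:4

Maximum worker degree is 3, achieved by: W2, W3, W4, W5
Minimum job degree is 2, achieved by: J1, J4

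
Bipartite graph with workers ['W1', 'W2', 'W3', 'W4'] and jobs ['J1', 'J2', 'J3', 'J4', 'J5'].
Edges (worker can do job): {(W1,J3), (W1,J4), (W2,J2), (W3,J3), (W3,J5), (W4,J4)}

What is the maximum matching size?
Maximum matching size = 4

Maximum matching: {(W1,J3), (W2,J2), (W3,J5), (W4,J4)}
Size: 4

This assigns 4 workers to 4 distinct jobs.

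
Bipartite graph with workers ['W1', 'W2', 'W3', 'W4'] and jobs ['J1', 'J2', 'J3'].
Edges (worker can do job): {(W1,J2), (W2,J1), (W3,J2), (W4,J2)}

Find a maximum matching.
Matching: {(W2,J1), (W4,J2)}

Maximum matching (size 2):
  W2 → J1
  W4 → J2

Each worker is assigned to at most one job, and each job to at most one worker.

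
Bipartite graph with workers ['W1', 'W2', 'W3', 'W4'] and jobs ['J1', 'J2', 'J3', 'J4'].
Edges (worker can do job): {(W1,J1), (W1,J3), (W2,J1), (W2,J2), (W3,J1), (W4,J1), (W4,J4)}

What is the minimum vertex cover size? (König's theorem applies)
Minimum vertex cover size = 4

By König's theorem: in bipartite graphs,
min vertex cover = max matching = 4

Maximum matching has size 4, so minimum vertex cover also has size 4.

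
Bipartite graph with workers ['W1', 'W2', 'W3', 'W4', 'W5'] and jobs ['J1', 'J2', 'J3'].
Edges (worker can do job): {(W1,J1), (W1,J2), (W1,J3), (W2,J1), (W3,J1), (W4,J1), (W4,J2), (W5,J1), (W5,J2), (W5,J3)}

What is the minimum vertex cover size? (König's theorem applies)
Minimum vertex cover size = 3

By König's theorem: in bipartite graphs,
min vertex cover = max matching = 3

Maximum matching has size 3, so minimum vertex cover also has size 3.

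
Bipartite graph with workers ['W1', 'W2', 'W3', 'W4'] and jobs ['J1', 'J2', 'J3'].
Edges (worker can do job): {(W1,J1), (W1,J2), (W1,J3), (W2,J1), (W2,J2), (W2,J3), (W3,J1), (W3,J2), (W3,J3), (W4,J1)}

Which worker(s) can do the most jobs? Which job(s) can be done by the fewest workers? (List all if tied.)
Most versatile: W1, W2, W3 (3 jobs); Least covered: J2, J3 (3 workers)

Worker degrees (jobs they can do): W1:3, W2:3, W3:3, W4:1
Job degrees (workers who can do it): J1:4, J2:3, J3:3

Maximum worker degree is 3, achieved by: W1, W2, W3
Minimum job degree is 3, achieved by: J2, J3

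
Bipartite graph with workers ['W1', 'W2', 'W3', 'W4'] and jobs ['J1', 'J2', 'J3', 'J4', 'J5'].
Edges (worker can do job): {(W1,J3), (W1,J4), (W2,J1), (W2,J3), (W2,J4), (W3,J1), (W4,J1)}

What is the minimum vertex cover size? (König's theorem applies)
Minimum vertex cover size = 3

By König's theorem: in bipartite graphs,
min vertex cover = max matching = 3

Maximum matching has size 3, so minimum vertex cover also has size 3.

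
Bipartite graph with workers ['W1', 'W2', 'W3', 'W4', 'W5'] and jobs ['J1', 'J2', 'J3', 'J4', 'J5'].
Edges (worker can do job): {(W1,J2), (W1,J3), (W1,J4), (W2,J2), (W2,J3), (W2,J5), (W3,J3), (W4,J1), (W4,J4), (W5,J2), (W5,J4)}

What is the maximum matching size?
Maximum matching size = 5

Maximum matching: {(W1,J4), (W2,J5), (W3,J3), (W4,J1), (W5,J2)}
Size: 5

This assigns 5 workers to 5 distinct jobs.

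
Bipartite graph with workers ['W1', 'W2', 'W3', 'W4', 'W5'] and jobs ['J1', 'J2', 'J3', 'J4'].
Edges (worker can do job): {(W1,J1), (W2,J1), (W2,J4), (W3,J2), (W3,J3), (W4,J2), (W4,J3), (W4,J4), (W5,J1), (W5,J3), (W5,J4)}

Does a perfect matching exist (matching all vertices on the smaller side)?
Yes, perfect matching exists (size 4)

Perfect matching: {(W2,J4), (W3,J3), (W4,J2), (W5,J1)}
All 4 vertices on the smaller side are matched.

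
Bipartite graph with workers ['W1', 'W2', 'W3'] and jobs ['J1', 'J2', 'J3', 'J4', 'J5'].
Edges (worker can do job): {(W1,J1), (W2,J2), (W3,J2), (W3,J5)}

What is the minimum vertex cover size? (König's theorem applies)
Minimum vertex cover size = 3

By König's theorem: in bipartite graphs,
min vertex cover = max matching = 3

Maximum matching has size 3, so minimum vertex cover also has size 3.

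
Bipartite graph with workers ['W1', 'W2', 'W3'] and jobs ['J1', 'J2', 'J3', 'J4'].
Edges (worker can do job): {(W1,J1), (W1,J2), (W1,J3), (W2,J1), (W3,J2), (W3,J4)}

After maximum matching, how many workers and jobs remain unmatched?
Unmatched: 0 workers, 1 jobs

Maximum matching size: 3
Workers: 3 total, 3 matched, 0 unmatched
Jobs: 4 total, 3 matched, 1 unmatched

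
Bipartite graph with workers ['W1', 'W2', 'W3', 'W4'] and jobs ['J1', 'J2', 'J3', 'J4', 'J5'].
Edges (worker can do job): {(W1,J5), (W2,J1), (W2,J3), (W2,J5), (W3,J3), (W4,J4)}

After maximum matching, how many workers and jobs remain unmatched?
Unmatched: 0 workers, 1 jobs

Maximum matching size: 4
Workers: 4 total, 4 matched, 0 unmatched
Jobs: 5 total, 4 matched, 1 unmatched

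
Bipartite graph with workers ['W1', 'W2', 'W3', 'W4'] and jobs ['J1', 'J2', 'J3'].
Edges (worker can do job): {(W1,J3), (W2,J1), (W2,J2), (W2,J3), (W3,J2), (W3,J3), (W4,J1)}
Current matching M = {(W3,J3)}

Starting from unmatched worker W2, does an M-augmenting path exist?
Yes: W2 → J1

An M-augmenting path alternates non-matching / matching edges, starting and ending at unmatched vertices.
Path: W2 → J1
(J1 is unmatched in M, so the path is augmenting.)
Flipping edges along this path would increase |M| from 1 to 2.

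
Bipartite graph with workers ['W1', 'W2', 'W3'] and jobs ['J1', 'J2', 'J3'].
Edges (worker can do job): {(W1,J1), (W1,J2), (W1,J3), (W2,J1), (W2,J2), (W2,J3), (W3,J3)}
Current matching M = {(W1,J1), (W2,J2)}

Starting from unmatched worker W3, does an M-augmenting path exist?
Yes: W3 → J3

An M-augmenting path alternates non-matching / matching edges, starting and ending at unmatched vertices.
Path: W3 → J3
(J3 is unmatched in M, so the path is augmenting.)
Flipping edges along this path would increase |M| from 2 to 3.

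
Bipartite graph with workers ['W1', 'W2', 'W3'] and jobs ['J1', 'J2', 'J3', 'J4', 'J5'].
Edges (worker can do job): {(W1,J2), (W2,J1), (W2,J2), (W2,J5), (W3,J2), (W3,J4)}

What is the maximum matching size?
Maximum matching size = 3

Maximum matching: {(W1,J2), (W2,J5), (W3,J4)}
Size: 3

This assigns 3 workers to 3 distinct jobs.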